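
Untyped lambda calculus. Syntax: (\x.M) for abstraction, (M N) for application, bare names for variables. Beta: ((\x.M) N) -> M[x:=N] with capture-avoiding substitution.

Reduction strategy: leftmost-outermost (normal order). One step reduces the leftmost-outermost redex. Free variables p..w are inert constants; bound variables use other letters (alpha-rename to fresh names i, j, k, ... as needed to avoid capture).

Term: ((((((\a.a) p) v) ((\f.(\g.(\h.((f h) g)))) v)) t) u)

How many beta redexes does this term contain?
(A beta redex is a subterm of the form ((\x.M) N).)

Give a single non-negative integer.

Answer: 2

Derivation:
Term: ((((((\a.a) p) v) ((\f.(\g.(\h.((f h) g)))) v)) t) u)
  Redex: ((\a.a) p)
  Redex: ((\f.(\g.(\h.((f h) g)))) v)
Total redexes: 2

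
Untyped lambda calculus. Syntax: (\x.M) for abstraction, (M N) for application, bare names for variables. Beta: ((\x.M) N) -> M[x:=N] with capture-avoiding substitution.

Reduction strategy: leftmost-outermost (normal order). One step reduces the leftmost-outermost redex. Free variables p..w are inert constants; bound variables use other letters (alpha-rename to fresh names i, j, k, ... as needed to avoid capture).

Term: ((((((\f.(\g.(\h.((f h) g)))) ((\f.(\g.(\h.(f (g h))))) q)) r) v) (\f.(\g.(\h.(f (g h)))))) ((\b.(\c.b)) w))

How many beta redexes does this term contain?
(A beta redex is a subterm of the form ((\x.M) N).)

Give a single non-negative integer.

Answer: 3

Derivation:
Term: ((((((\f.(\g.(\h.((f h) g)))) ((\f.(\g.(\h.(f (g h))))) q)) r) v) (\f.(\g.(\h.(f (g h)))))) ((\b.(\c.b)) w))
  Redex: ((\f.(\g.(\h.((f h) g)))) ((\f.(\g.(\h.(f (g h))))) q))
  Redex: ((\f.(\g.(\h.(f (g h))))) q)
  Redex: ((\b.(\c.b)) w)
Total redexes: 3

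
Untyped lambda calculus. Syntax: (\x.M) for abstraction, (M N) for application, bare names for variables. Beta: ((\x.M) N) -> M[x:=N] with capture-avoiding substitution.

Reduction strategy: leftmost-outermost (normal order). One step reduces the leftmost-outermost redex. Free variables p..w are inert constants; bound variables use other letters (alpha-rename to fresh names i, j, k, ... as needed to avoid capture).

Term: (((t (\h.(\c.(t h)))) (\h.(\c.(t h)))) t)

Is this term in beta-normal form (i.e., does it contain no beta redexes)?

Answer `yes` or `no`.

Answer: yes

Derivation:
Term: (((t (\h.(\c.(t h)))) (\h.(\c.(t h)))) t)
No beta redexes found.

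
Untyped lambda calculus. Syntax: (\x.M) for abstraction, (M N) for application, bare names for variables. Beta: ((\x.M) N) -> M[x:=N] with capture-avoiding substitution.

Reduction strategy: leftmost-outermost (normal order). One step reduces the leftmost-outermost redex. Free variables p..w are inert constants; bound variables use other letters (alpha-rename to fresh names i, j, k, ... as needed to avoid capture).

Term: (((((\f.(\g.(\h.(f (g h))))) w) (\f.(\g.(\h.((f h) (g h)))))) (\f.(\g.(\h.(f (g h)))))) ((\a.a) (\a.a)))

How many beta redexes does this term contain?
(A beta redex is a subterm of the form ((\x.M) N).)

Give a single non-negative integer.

Term: (((((\f.(\g.(\h.(f (g h))))) w) (\f.(\g.(\h.((f h) (g h)))))) (\f.(\g.(\h.(f (g h)))))) ((\a.a) (\a.a)))
  Redex: ((\f.(\g.(\h.(f (g h))))) w)
  Redex: ((\a.a) (\a.a))
Total redexes: 2

Answer: 2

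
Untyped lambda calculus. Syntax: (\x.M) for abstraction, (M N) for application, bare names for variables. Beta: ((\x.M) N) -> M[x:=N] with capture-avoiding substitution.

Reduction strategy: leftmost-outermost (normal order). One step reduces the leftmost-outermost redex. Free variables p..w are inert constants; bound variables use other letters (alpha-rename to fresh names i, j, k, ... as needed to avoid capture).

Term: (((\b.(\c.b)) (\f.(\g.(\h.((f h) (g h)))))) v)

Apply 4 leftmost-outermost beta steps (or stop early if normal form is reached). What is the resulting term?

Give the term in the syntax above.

Step 0: (((\b.(\c.b)) (\f.(\g.(\h.((f h) (g h)))))) v)
Step 1: ((\c.(\f.(\g.(\h.((f h) (g h)))))) v)
Step 2: (\f.(\g.(\h.((f h) (g h)))))
Step 3: (normal form reached)

Answer: (\f.(\g.(\h.((f h) (g h)))))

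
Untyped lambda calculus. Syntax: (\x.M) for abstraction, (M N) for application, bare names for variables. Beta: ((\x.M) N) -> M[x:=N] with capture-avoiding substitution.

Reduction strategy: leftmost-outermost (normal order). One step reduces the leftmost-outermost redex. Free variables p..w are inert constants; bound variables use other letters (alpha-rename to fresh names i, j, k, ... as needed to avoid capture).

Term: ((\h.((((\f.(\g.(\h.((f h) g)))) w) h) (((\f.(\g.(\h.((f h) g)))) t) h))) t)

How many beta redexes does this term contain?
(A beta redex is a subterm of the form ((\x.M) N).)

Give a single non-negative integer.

Term: ((\h.((((\f.(\g.(\h.((f h) g)))) w) h) (((\f.(\g.(\h.((f h) g)))) t) h))) t)
  Redex: ((\h.((((\f.(\g.(\h.((f h) g)))) w) h) (((\f.(\g.(\h.((f h) g)))) t) h))) t)
  Redex: ((\f.(\g.(\h.((f h) g)))) w)
  Redex: ((\f.(\g.(\h.((f h) g)))) t)
Total redexes: 3

Answer: 3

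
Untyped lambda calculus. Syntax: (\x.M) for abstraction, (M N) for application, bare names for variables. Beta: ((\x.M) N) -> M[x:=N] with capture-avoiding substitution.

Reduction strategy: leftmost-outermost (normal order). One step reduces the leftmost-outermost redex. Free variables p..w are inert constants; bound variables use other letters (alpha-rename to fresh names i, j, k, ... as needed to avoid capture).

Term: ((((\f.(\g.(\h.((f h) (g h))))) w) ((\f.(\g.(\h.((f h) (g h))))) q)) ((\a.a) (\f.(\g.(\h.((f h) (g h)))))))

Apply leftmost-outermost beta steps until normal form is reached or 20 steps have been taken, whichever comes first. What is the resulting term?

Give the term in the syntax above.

Answer: ((w (\f.(\g.(\h.((f h) (g h)))))) (\h.((q h) (\g.(\i.((h i) (g i)))))))

Derivation:
Step 0: ((((\f.(\g.(\h.((f h) (g h))))) w) ((\f.(\g.(\h.((f h) (g h))))) q)) ((\a.a) (\f.(\g.(\h.((f h) (g h)))))))
Step 1: (((\g.(\h.((w h) (g h)))) ((\f.(\g.(\h.((f h) (g h))))) q)) ((\a.a) (\f.(\g.(\h.((f h) (g h)))))))
Step 2: ((\h.((w h) (((\f.(\g.(\h.((f h) (g h))))) q) h))) ((\a.a) (\f.(\g.(\h.((f h) (g h)))))))
Step 3: ((w ((\a.a) (\f.(\g.(\h.((f h) (g h))))))) (((\f.(\g.(\h.((f h) (g h))))) q) ((\a.a) (\f.(\g.(\h.((f h) (g h))))))))
Step 4: ((w (\f.(\g.(\h.((f h) (g h)))))) (((\f.(\g.(\h.((f h) (g h))))) q) ((\a.a) (\f.(\g.(\h.((f h) (g h))))))))
Step 5: ((w (\f.(\g.(\h.((f h) (g h)))))) ((\g.(\h.((q h) (g h)))) ((\a.a) (\f.(\g.(\h.((f h) (g h))))))))
Step 6: ((w (\f.(\g.(\h.((f h) (g h)))))) (\h.((q h) (((\a.a) (\f.(\g.(\h.((f h) (g h)))))) h))))
Step 7: ((w (\f.(\g.(\h.((f h) (g h)))))) (\h.((q h) ((\f.(\g.(\h.((f h) (g h))))) h))))
Step 8: ((w (\f.(\g.(\h.((f h) (g h)))))) (\h.((q h) (\g.(\i.((h i) (g i)))))))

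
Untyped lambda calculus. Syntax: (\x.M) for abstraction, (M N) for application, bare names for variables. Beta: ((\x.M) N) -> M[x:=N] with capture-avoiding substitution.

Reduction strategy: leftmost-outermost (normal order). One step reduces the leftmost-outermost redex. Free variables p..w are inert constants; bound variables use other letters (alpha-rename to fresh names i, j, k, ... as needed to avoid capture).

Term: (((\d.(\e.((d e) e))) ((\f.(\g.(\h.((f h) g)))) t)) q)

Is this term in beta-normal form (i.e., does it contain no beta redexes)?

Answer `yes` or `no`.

Term: (((\d.(\e.((d e) e))) ((\f.(\g.(\h.((f h) g)))) t)) q)
Found 2 beta redex(es).

Answer: no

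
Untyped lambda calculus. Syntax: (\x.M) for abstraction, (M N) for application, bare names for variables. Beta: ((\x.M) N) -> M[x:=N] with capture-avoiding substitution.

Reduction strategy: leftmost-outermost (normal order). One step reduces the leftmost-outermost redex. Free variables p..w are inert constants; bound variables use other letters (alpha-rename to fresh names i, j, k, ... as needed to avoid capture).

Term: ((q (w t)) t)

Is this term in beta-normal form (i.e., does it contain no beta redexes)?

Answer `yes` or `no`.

Answer: yes

Derivation:
Term: ((q (w t)) t)
No beta redexes found.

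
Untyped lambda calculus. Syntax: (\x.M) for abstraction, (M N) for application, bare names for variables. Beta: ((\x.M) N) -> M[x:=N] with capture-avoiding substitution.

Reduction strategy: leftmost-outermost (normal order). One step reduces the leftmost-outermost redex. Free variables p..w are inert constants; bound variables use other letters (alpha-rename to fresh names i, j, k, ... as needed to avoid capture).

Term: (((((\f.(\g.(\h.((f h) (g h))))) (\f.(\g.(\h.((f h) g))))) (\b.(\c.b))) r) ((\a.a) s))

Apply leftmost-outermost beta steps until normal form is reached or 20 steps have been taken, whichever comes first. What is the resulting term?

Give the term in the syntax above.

Step 0: (((((\f.(\g.(\h.((f h) (g h))))) (\f.(\g.(\h.((f h) g))))) (\b.(\c.b))) r) ((\a.a) s))
Step 1: ((((\g.(\h.(((\f.(\g.(\h.((f h) g)))) h) (g h)))) (\b.(\c.b))) r) ((\a.a) s))
Step 2: (((\h.(((\f.(\g.(\h.((f h) g)))) h) ((\b.(\c.b)) h))) r) ((\a.a) s))
Step 3: ((((\f.(\g.(\h.((f h) g)))) r) ((\b.(\c.b)) r)) ((\a.a) s))
Step 4: (((\g.(\h.((r h) g))) ((\b.(\c.b)) r)) ((\a.a) s))
Step 5: ((\h.((r h) ((\b.(\c.b)) r))) ((\a.a) s))
Step 6: ((r ((\a.a) s)) ((\b.(\c.b)) r))
Step 7: ((r s) ((\b.(\c.b)) r))
Step 8: ((r s) (\c.r))

Answer: ((r s) (\c.r))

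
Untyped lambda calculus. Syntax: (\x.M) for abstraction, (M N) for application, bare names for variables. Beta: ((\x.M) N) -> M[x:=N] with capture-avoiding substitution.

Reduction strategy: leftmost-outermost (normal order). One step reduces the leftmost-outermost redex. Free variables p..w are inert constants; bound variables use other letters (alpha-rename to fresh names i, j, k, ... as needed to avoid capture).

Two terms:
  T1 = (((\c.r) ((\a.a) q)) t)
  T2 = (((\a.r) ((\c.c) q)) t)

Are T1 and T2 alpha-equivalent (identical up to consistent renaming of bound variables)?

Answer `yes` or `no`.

Answer: yes

Derivation:
Term 1: (((\c.r) ((\a.a) q)) t)
Term 2: (((\a.r) ((\c.c) q)) t)
Alpha-equivalence: compare structure up to binder renaming.
Result: True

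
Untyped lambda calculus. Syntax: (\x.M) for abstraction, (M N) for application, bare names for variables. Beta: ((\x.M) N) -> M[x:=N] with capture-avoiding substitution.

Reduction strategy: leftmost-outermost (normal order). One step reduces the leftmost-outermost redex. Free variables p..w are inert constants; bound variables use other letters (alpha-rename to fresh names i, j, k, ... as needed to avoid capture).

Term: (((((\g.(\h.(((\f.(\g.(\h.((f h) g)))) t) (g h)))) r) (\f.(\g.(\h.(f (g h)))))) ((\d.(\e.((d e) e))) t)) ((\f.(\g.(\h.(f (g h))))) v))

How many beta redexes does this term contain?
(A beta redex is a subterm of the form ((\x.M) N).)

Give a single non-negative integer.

Answer: 4

Derivation:
Term: (((((\g.(\h.(((\f.(\g.(\h.((f h) g)))) t) (g h)))) r) (\f.(\g.(\h.(f (g h)))))) ((\d.(\e.((d e) e))) t)) ((\f.(\g.(\h.(f (g h))))) v))
  Redex: ((\g.(\h.(((\f.(\g.(\h.((f h) g)))) t) (g h)))) r)
  Redex: ((\f.(\g.(\h.((f h) g)))) t)
  Redex: ((\d.(\e.((d e) e))) t)
  Redex: ((\f.(\g.(\h.(f (g h))))) v)
Total redexes: 4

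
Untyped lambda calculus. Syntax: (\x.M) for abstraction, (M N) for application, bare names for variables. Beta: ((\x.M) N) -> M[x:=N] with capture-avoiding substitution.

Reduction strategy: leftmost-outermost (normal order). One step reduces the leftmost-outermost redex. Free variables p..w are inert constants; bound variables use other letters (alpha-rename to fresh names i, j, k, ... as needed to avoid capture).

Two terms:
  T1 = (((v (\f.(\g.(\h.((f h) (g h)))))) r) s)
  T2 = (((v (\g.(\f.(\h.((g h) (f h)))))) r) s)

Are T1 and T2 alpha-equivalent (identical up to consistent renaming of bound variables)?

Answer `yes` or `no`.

Term 1: (((v (\f.(\g.(\h.((f h) (g h)))))) r) s)
Term 2: (((v (\g.(\f.(\h.((g h) (f h)))))) r) s)
Alpha-equivalence: compare structure up to binder renaming.
Result: True

Answer: yes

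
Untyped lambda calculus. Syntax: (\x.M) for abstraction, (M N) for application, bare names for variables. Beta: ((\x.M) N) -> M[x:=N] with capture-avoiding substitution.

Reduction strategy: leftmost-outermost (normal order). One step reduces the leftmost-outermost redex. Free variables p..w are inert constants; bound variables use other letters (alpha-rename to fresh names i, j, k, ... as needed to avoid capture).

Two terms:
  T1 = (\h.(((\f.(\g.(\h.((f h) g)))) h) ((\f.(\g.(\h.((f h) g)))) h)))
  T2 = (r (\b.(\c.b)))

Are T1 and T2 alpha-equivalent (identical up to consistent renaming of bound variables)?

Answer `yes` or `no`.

Term 1: (\h.(((\f.(\g.(\h.((f h) g)))) h) ((\f.(\g.(\h.((f h) g)))) h)))
Term 2: (r (\b.(\c.b)))
Alpha-equivalence: compare structure up to binder renaming.
Result: False

Answer: no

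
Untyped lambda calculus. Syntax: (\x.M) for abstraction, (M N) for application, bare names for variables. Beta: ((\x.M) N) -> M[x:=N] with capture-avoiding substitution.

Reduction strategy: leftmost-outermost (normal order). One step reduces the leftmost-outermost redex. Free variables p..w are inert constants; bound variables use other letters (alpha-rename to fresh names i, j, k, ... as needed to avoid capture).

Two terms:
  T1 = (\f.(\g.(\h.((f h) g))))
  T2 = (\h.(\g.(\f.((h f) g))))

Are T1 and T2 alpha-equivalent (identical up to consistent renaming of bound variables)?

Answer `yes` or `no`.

Term 1: (\f.(\g.(\h.((f h) g))))
Term 2: (\h.(\g.(\f.((h f) g))))
Alpha-equivalence: compare structure up to binder renaming.
Result: True

Answer: yes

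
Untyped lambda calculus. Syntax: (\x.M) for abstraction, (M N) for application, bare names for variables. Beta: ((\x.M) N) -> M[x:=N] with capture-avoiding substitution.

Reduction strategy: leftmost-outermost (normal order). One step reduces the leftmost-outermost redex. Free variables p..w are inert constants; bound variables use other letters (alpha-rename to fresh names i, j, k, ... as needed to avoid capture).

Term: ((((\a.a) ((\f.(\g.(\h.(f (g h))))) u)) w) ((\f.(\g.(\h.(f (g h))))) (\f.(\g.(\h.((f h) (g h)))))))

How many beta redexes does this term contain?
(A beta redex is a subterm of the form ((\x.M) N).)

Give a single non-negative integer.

Term: ((((\a.a) ((\f.(\g.(\h.(f (g h))))) u)) w) ((\f.(\g.(\h.(f (g h))))) (\f.(\g.(\h.((f h) (g h)))))))
  Redex: ((\a.a) ((\f.(\g.(\h.(f (g h))))) u))
  Redex: ((\f.(\g.(\h.(f (g h))))) u)
  Redex: ((\f.(\g.(\h.(f (g h))))) (\f.(\g.(\h.((f h) (g h))))))
Total redexes: 3

Answer: 3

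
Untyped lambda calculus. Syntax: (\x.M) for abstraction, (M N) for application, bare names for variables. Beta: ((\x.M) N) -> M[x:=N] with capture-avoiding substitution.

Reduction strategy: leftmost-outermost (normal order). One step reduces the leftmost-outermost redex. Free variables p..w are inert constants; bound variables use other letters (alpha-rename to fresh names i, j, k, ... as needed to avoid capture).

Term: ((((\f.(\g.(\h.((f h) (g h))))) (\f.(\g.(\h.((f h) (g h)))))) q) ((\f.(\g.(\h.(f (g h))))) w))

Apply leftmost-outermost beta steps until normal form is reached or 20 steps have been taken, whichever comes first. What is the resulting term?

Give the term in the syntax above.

Answer: (\h.(w (h ((q (\g.(\h.(w (g h))))) h))))

Derivation:
Step 0: ((((\f.(\g.(\h.((f h) (g h))))) (\f.(\g.(\h.((f h) (g h)))))) q) ((\f.(\g.(\h.(f (g h))))) w))
Step 1: (((\g.(\h.(((\f.(\g.(\h.((f h) (g h))))) h) (g h)))) q) ((\f.(\g.(\h.(f (g h))))) w))
Step 2: ((\h.(((\f.(\g.(\h.((f h) (g h))))) h) (q h))) ((\f.(\g.(\h.(f (g h))))) w))
Step 3: (((\f.(\g.(\h.((f h) (g h))))) ((\f.(\g.(\h.(f (g h))))) w)) (q ((\f.(\g.(\h.(f (g h))))) w)))
Step 4: ((\g.(\h.((((\f.(\g.(\h.(f (g h))))) w) h) (g h)))) (q ((\f.(\g.(\h.(f (g h))))) w)))
Step 5: (\h.((((\f.(\g.(\h.(f (g h))))) w) h) ((q ((\f.(\g.(\h.(f (g h))))) w)) h)))
Step 6: (\h.(((\g.(\h.(w (g h)))) h) ((q ((\f.(\g.(\h.(f (g h))))) w)) h)))
Step 7: (\h.((\i.(w (h i))) ((q ((\f.(\g.(\h.(f (g h))))) w)) h)))
Step 8: (\h.(w (h ((q ((\f.(\g.(\h.(f (g h))))) w)) h))))
Step 9: (\h.(w (h ((q (\g.(\h.(w (g h))))) h))))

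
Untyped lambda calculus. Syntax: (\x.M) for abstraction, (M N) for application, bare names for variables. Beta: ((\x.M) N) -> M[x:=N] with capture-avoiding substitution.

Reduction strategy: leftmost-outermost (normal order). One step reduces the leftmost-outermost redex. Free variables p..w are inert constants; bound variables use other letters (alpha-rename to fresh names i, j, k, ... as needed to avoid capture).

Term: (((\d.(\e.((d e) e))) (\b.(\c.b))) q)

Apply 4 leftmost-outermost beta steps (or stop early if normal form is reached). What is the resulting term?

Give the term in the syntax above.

Answer: q

Derivation:
Step 0: (((\d.(\e.((d e) e))) (\b.(\c.b))) q)
Step 1: ((\e.(((\b.(\c.b)) e) e)) q)
Step 2: (((\b.(\c.b)) q) q)
Step 3: ((\c.q) q)
Step 4: q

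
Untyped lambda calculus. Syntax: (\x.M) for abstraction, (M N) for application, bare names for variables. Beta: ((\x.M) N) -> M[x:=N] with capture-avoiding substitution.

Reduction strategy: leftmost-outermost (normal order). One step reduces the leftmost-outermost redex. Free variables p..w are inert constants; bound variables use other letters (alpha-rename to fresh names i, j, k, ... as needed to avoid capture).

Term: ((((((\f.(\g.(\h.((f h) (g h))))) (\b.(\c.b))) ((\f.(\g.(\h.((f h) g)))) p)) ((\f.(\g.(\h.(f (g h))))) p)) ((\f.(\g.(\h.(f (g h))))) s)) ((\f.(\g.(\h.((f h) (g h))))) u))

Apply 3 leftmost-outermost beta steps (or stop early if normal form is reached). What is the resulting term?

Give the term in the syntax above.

Step 0: ((((((\f.(\g.(\h.((f h) (g h))))) (\b.(\c.b))) ((\f.(\g.(\h.((f h) g)))) p)) ((\f.(\g.(\h.(f (g h))))) p)) ((\f.(\g.(\h.(f (g h))))) s)) ((\f.(\g.(\h.((f h) (g h))))) u))
Step 1: (((((\g.(\h.(((\b.(\c.b)) h) (g h)))) ((\f.(\g.(\h.((f h) g)))) p)) ((\f.(\g.(\h.(f (g h))))) p)) ((\f.(\g.(\h.(f (g h))))) s)) ((\f.(\g.(\h.((f h) (g h))))) u))
Step 2: ((((\h.(((\b.(\c.b)) h) (((\f.(\g.(\h.((f h) g)))) p) h))) ((\f.(\g.(\h.(f (g h))))) p)) ((\f.(\g.(\h.(f (g h))))) s)) ((\f.(\g.(\h.((f h) (g h))))) u))
Step 3: (((((\b.(\c.b)) ((\f.(\g.(\h.(f (g h))))) p)) (((\f.(\g.(\h.((f h) g)))) p) ((\f.(\g.(\h.(f (g h))))) p))) ((\f.(\g.(\h.(f (g h))))) s)) ((\f.(\g.(\h.((f h) (g h))))) u))

Answer: (((((\b.(\c.b)) ((\f.(\g.(\h.(f (g h))))) p)) (((\f.(\g.(\h.((f h) g)))) p) ((\f.(\g.(\h.(f (g h))))) p))) ((\f.(\g.(\h.(f (g h))))) s)) ((\f.(\g.(\h.((f h) (g h))))) u))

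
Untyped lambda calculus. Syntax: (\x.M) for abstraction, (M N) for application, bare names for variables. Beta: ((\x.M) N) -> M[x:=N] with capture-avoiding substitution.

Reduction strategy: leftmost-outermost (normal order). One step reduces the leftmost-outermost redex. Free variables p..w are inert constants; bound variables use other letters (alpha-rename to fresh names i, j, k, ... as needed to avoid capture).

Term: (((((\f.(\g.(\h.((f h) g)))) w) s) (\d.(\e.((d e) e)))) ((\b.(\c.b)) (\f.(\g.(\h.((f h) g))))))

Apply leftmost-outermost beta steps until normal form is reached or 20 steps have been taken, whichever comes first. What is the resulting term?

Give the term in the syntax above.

Answer: (((w (\d.(\e.((d e) e)))) s) (\c.(\f.(\g.(\h.((f h) g))))))

Derivation:
Step 0: (((((\f.(\g.(\h.((f h) g)))) w) s) (\d.(\e.((d e) e)))) ((\b.(\c.b)) (\f.(\g.(\h.((f h) g))))))
Step 1: ((((\g.(\h.((w h) g))) s) (\d.(\e.((d e) e)))) ((\b.(\c.b)) (\f.(\g.(\h.((f h) g))))))
Step 2: (((\h.((w h) s)) (\d.(\e.((d e) e)))) ((\b.(\c.b)) (\f.(\g.(\h.((f h) g))))))
Step 3: (((w (\d.(\e.((d e) e)))) s) ((\b.(\c.b)) (\f.(\g.(\h.((f h) g))))))
Step 4: (((w (\d.(\e.((d e) e)))) s) (\c.(\f.(\g.(\h.((f h) g))))))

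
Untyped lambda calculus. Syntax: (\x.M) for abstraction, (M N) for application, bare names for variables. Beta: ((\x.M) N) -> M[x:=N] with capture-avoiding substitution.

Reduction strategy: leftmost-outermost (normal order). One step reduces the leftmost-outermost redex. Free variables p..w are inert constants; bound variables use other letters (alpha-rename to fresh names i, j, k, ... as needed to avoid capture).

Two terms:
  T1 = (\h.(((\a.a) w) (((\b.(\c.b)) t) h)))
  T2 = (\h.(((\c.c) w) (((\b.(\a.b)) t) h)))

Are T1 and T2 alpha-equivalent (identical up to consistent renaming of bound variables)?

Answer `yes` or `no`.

Answer: yes

Derivation:
Term 1: (\h.(((\a.a) w) (((\b.(\c.b)) t) h)))
Term 2: (\h.(((\c.c) w) (((\b.(\a.b)) t) h)))
Alpha-equivalence: compare structure up to binder renaming.
Result: True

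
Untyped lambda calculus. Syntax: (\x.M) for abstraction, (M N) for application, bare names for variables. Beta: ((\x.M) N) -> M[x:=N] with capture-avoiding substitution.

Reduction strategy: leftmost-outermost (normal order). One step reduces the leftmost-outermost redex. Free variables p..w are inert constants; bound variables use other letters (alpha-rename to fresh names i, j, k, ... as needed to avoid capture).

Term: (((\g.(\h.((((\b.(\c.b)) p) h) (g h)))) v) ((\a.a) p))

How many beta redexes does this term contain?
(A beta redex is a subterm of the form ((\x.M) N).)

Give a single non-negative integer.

Term: (((\g.(\h.((((\b.(\c.b)) p) h) (g h)))) v) ((\a.a) p))
  Redex: ((\g.(\h.((((\b.(\c.b)) p) h) (g h)))) v)
  Redex: ((\b.(\c.b)) p)
  Redex: ((\a.a) p)
Total redexes: 3

Answer: 3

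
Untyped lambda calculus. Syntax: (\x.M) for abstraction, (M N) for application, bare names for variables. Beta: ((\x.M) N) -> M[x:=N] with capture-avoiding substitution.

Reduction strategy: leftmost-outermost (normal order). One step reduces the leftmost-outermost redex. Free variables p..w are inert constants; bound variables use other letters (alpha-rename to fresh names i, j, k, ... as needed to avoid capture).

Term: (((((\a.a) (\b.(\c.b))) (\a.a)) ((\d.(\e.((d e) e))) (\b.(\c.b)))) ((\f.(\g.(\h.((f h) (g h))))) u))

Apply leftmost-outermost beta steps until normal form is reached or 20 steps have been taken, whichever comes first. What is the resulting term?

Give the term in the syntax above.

Answer: (\g.(\h.((u h) (g h))))

Derivation:
Step 0: (((((\a.a) (\b.(\c.b))) (\a.a)) ((\d.(\e.((d e) e))) (\b.(\c.b)))) ((\f.(\g.(\h.((f h) (g h))))) u))
Step 1: ((((\b.(\c.b)) (\a.a)) ((\d.(\e.((d e) e))) (\b.(\c.b)))) ((\f.(\g.(\h.((f h) (g h))))) u))
Step 2: (((\c.(\a.a)) ((\d.(\e.((d e) e))) (\b.(\c.b)))) ((\f.(\g.(\h.((f h) (g h))))) u))
Step 3: ((\a.a) ((\f.(\g.(\h.((f h) (g h))))) u))
Step 4: ((\f.(\g.(\h.((f h) (g h))))) u)
Step 5: (\g.(\h.((u h) (g h))))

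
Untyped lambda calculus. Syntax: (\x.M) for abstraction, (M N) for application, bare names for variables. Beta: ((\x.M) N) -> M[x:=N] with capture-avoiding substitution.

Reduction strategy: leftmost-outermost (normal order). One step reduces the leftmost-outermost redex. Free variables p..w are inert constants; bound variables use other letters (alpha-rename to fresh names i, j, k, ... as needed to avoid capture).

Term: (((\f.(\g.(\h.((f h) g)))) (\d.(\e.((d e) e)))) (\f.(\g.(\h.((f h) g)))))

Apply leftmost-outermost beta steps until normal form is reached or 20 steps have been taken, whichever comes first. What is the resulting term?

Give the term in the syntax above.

Answer: (\h.((h (\f.(\g.(\h.((f h) g))))) (\f.(\g.(\h.((f h) g))))))

Derivation:
Step 0: (((\f.(\g.(\h.((f h) g)))) (\d.(\e.((d e) e)))) (\f.(\g.(\h.((f h) g)))))
Step 1: ((\g.(\h.(((\d.(\e.((d e) e))) h) g))) (\f.(\g.(\h.((f h) g)))))
Step 2: (\h.(((\d.(\e.((d e) e))) h) (\f.(\g.(\h.((f h) g))))))
Step 3: (\h.((\e.((h e) e)) (\f.(\g.(\h.((f h) g))))))
Step 4: (\h.((h (\f.(\g.(\h.((f h) g))))) (\f.(\g.(\h.((f h) g))))))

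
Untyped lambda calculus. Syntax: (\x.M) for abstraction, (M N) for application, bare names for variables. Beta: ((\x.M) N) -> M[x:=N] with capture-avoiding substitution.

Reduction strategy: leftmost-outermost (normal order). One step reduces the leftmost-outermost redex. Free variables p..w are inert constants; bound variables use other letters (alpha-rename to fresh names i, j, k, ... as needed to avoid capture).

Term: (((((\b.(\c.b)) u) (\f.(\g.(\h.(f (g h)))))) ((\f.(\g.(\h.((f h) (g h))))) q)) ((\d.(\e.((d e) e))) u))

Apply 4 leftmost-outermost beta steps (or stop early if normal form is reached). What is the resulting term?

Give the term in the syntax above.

Answer: ((u (\g.(\h.((q h) (g h))))) (\e.((u e) e)))

Derivation:
Step 0: (((((\b.(\c.b)) u) (\f.(\g.(\h.(f (g h)))))) ((\f.(\g.(\h.((f h) (g h))))) q)) ((\d.(\e.((d e) e))) u))
Step 1: ((((\c.u) (\f.(\g.(\h.(f (g h)))))) ((\f.(\g.(\h.((f h) (g h))))) q)) ((\d.(\e.((d e) e))) u))
Step 2: ((u ((\f.(\g.(\h.((f h) (g h))))) q)) ((\d.(\e.((d e) e))) u))
Step 3: ((u (\g.(\h.((q h) (g h))))) ((\d.(\e.((d e) e))) u))
Step 4: ((u (\g.(\h.((q h) (g h))))) (\e.((u e) e)))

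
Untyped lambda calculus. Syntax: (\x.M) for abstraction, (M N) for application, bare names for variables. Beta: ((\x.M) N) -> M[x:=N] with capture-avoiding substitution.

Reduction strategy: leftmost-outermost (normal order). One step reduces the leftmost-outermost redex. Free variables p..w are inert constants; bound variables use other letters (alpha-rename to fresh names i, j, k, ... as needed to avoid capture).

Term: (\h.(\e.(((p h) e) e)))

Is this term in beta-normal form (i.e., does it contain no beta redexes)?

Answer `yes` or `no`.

Term: (\h.(\e.(((p h) e) e)))
No beta redexes found.

Answer: yes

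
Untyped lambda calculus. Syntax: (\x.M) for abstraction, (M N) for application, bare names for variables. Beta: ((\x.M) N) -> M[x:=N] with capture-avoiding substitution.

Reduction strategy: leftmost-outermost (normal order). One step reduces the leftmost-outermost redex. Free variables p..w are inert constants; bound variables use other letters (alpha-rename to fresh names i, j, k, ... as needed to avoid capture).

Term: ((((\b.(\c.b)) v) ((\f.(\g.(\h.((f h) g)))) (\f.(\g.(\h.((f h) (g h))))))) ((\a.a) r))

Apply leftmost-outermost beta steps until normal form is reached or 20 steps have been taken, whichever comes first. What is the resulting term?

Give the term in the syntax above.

Step 0: ((((\b.(\c.b)) v) ((\f.(\g.(\h.((f h) g)))) (\f.(\g.(\h.((f h) (g h))))))) ((\a.a) r))
Step 1: (((\c.v) ((\f.(\g.(\h.((f h) g)))) (\f.(\g.(\h.((f h) (g h))))))) ((\a.a) r))
Step 2: (v ((\a.a) r))
Step 3: (v r)

Answer: (v r)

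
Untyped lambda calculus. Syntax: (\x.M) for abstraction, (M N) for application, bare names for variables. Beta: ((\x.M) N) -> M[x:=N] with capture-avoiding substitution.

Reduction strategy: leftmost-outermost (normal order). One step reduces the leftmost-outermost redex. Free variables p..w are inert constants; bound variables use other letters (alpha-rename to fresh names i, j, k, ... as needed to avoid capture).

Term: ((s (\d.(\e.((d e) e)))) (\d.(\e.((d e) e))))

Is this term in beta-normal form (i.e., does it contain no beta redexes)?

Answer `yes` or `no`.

Term: ((s (\d.(\e.((d e) e)))) (\d.(\e.((d e) e))))
No beta redexes found.

Answer: yes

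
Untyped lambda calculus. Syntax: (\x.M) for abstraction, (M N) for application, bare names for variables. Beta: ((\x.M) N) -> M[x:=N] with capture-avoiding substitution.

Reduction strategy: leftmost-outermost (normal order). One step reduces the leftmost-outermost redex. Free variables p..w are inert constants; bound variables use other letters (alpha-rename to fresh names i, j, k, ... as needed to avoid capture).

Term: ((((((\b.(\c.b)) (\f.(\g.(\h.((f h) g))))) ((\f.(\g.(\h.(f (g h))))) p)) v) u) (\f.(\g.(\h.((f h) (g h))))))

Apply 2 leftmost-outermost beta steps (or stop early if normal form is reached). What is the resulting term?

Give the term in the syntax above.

Step 0: ((((((\b.(\c.b)) (\f.(\g.(\h.((f h) g))))) ((\f.(\g.(\h.(f (g h))))) p)) v) u) (\f.(\g.(\h.((f h) (g h))))))
Step 1: (((((\c.(\f.(\g.(\h.((f h) g))))) ((\f.(\g.(\h.(f (g h))))) p)) v) u) (\f.(\g.(\h.((f h) (g h))))))
Step 2: ((((\f.(\g.(\h.((f h) g)))) v) u) (\f.(\g.(\h.((f h) (g h))))))

Answer: ((((\f.(\g.(\h.((f h) g)))) v) u) (\f.(\g.(\h.((f h) (g h))))))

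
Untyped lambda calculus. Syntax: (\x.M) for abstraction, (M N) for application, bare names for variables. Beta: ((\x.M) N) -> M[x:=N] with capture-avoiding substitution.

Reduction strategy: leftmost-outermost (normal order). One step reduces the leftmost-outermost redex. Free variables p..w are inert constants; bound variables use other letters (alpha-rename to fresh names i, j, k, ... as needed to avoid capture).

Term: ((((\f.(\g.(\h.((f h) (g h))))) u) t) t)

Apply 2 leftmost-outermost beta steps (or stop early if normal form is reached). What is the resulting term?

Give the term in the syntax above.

Step 0: ((((\f.(\g.(\h.((f h) (g h))))) u) t) t)
Step 1: (((\g.(\h.((u h) (g h)))) t) t)
Step 2: ((\h.((u h) (t h))) t)

Answer: ((\h.((u h) (t h))) t)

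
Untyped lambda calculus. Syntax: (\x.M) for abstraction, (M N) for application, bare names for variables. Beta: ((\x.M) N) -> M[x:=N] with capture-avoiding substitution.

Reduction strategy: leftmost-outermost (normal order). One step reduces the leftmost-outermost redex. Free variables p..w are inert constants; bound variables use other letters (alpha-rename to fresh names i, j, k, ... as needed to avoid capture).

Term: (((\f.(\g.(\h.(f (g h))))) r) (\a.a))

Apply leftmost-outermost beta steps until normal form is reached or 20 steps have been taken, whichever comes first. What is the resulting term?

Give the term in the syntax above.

Answer: (\h.(r h))

Derivation:
Step 0: (((\f.(\g.(\h.(f (g h))))) r) (\a.a))
Step 1: ((\g.(\h.(r (g h)))) (\a.a))
Step 2: (\h.(r ((\a.a) h)))
Step 3: (\h.(r h))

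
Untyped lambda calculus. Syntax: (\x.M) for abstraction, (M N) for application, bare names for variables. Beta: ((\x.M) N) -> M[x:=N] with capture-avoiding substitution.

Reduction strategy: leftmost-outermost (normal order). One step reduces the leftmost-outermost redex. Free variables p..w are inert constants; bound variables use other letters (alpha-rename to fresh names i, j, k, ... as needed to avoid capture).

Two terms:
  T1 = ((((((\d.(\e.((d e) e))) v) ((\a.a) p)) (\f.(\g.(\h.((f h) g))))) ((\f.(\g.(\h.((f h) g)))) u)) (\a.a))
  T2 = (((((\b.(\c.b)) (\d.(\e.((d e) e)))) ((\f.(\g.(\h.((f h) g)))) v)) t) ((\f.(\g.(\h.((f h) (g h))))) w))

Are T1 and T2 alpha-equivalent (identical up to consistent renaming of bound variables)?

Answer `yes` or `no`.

Term 1: ((((((\d.(\e.((d e) e))) v) ((\a.a) p)) (\f.(\g.(\h.((f h) g))))) ((\f.(\g.(\h.((f h) g)))) u)) (\a.a))
Term 2: (((((\b.(\c.b)) (\d.(\e.((d e) e)))) ((\f.(\g.(\h.((f h) g)))) v)) t) ((\f.(\g.(\h.((f h) (g h))))) w))
Alpha-equivalence: compare structure up to binder renaming.
Result: False

Answer: no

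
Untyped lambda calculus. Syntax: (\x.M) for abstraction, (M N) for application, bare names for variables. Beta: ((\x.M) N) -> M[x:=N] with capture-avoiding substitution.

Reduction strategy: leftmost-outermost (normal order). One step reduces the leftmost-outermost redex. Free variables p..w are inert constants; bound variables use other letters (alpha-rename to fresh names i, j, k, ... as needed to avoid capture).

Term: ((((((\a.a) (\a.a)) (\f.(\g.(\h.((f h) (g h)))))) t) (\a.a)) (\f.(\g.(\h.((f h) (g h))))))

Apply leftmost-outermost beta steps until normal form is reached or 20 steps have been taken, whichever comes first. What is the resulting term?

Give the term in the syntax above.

Step 0: ((((((\a.a) (\a.a)) (\f.(\g.(\h.((f h) (g h)))))) t) (\a.a)) (\f.(\g.(\h.((f h) (g h))))))
Step 1: (((((\a.a) (\f.(\g.(\h.((f h) (g h)))))) t) (\a.a)) (\f.(\g.(\h.((f h) (g h))))))
Step 2: ((((\f.(\g.(\h.((f h) (g h))))) t) (\a.a)) (\f.(\g.(\h.((f h) (g h))))))
Step 3: (((\g.(\h.((t h) (g h)))) (\a.a)) (\f.(\g.(\h.((f h) (g h))))))
Step 4: ((\h.((t h) ((\a.a) h))) (\f.(\g.(\h.((f h) (g h))))))
Step 5: ((t (\f.(\g.(\h.((f h) (g h)))))) ((\a.a) (\f.(\g.(\h.((f h) (g h)))))))
Step 6: ((t (\f.(\g.(\h.((f h) (g h)))))) (\f.(\g.(\h.((f h) (g h))))))

Answer: ((t (\f.(\g.(\h.((f h) (g h)))))) (\f.(\g.(\h.((f h) (g h))))))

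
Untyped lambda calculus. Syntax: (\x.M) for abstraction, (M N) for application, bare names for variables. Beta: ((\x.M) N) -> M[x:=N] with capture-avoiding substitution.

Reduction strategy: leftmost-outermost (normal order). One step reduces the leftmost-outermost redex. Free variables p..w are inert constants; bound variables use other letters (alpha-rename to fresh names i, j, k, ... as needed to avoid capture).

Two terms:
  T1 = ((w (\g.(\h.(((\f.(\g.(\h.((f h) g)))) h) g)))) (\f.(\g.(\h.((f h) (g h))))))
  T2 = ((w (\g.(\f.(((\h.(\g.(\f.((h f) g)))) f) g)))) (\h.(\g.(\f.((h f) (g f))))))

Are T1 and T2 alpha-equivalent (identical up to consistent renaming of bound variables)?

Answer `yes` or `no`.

Term 1: ((w (\g.(\h.(((\f.(\g.(\h.((f h) g)))) h) g)))) (\f.(\g.(\h.((f h) (g h))))))
Term 2: ((w (\g.(\f.(((\h.(\g.(\f.((h f) g)))) f) g)))) (\h.(\g.(\f.((h f) (g f))))))
Alpha-equivalence: compare structure up to binder renaming.
Result: True

Answer: yes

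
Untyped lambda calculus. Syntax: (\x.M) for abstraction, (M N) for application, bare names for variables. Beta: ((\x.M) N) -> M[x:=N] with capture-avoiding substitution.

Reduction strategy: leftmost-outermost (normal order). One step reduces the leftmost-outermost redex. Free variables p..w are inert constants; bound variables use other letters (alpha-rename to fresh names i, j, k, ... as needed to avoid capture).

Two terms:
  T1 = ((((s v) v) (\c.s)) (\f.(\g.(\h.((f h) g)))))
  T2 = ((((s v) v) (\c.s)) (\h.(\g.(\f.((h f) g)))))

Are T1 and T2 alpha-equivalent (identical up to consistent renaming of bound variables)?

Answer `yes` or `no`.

Term 1: ((((s v) v) (\c.s)) (\f.(\g.(\h.((f h) g)))))
Term 2: ((((s v) v) (\c.s)) (\h.(\g.(\f.((h f) g)))))
Alpha-equivalence: compare structure up to binder renaming.
Result: True

Answer: yes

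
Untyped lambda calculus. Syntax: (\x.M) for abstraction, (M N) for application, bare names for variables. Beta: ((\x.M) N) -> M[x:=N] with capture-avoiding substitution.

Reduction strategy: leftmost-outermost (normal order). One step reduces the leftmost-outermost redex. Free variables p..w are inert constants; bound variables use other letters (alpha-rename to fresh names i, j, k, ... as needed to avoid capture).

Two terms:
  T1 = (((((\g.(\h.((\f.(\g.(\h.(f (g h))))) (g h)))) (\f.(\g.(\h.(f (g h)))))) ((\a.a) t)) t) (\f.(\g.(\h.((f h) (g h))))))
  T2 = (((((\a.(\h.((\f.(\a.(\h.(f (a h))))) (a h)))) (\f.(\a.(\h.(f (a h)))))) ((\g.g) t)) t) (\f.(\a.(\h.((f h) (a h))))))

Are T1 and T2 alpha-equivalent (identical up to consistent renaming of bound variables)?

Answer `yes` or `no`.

Answer: yes

Derivation:
Term 1: (((((\g.(\h.((\f.(\g.(\h.(f (g h))))) (g h)))) (\f.(\g.(\h.(f (g h)))))) ((\a.a) t)) t) (\f.(\g.(\h.((f h) (g h))))))
Term 2: (((((\a.(\h.((\f.(\a.(\h.(f (a h))))) (a h)))) (\f.(\a.(\h.(f (a h)))))) ((\g.g) t)) t) (\f.(\a.(\h.((f h) (a h))))))
Alpha-equivalence: compare structure up to binder renaming.
Result: True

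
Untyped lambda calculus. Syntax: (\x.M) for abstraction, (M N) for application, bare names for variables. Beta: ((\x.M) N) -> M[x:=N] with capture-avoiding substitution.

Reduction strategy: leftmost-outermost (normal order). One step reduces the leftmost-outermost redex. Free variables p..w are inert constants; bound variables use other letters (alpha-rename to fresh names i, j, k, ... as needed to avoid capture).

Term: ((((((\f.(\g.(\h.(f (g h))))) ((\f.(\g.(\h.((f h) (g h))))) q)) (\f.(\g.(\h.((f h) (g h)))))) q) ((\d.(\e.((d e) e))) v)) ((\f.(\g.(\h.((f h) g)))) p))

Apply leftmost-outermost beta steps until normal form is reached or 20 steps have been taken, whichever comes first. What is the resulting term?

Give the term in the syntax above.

Answer: (((q (\e.((v e) e))) (\h.((q h) ((v h) h)))) (\g.(\h.((p h) g))))

Derivation:
Step 0: ((((((\f.(\g.(\h.(f (g h))))) ((\f.(\g.(\h.((f h) (g h))))) q)) (\f.(\g.(\h.((f h) (g h)))))) q) ((\d.(\e.((d e) e))) v)) ((\f.(\g.(\h.((f h) g)))) p))
Step 1: (((((\g.(\h.(((\f.(\g.(\h.((f h) (g h))))) q) (g h)))) (\f.(\g.(\h.((f h) (g h)))))) q) ((\d.(\e.((d e) e))) v)) ((\f.(\g.(\h.((f h) g)))) p))
Step 2: ((((\h.(((\f.(\g.(\h.((f h) (g h))))) q) ((\f.(\g.(\h.((f h) (g h))))) h))) q) ((\d.(\e.((d e) e))) v)) ((\f.(\g.(\h.((f h) g)))) p))
Step 3: (((((\f.(\g.(\h.((f h) (g h))))) q) ((\f.(\g.(\h.((f h) (g h))))) q)) ((\d.(\e.((d e) e))) v)) ((\f.(\g.(\h.((f h) g)))) p))
Step 4: ((((\g.(\h.((q h) (g h)))) ((\f.(\g.(\h.((f h) (g h))))) q)) ((\d.(\e.((d e) e))) v)) ((\f.(\g.(\h.((f h) g)))) p))
Step 5: (((\h.((q h) (((\f.(\g.(\h.((f h) (g h))))) q) h))) ((\d.(\e.((d e) e))) v)) ((\f.(\g.(\h.((f h) g)))) p))
Step 6: (((q ((\d.(\e.((d e) e))) v)) (((\f.(\g.(\h.((f h) (g h))))) q) ((\d.(\e.((d e) e))) v))) ((\f.(\g.(\h.((f h) g)))) p))
Step 7: (((q (\e.((v e) e))) (((\f.(\g.(\h.((f h) (g h))))) q) ((\d.(\e.((d e) e))) v))) ((\f.(\g.(\h.((f h) g)))) p))
Step 8: (((q (\e.((v e) e))) ((\g.(\h.((q h) (g h)))) ((\d.(\e.((d e) e))) v))) ((\f.(\g.(\h.((f h) g)))) p))
Step 9: (((q (\e.((v e) e))) (\h.((q h) (((\d.(\e.((d e) e))) v) h)))) ((\f.(\g.(\h.((f h) g)))) p))
Step 10: (((q (\e.((v e) e))) (\h.((q h) ((\e.((v e) e)) h)))) ((\f.(\g.(\h.((f h) g)))) p))
Step 11: (((q (\e.((v e) e))) (\h.((q h) ((v h) h)))) ((\f.(\g.(\h.((f h) g)))) p))
Step 12: (((q (\e.((v e) e))) (\h.((q h) ((v h) h)))) (\g.(\h.((p h) g))))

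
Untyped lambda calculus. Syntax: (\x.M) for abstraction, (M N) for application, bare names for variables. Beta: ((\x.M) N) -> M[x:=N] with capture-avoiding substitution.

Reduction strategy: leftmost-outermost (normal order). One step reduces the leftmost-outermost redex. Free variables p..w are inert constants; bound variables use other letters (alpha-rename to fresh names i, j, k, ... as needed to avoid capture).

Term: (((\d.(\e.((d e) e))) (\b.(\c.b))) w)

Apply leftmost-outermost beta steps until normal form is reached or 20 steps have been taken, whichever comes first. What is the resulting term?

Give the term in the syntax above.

Step 0: (((\d.(\e.((d e) e))) (\b.(\c.b))) w)
Step 1: ((\e.(((\b.(\c.b)) e) e)) w)
Step 2: (((\b.(\c.b)) w) w)
Step 3: ((\c.w) w)
Step 4: w

Answer: w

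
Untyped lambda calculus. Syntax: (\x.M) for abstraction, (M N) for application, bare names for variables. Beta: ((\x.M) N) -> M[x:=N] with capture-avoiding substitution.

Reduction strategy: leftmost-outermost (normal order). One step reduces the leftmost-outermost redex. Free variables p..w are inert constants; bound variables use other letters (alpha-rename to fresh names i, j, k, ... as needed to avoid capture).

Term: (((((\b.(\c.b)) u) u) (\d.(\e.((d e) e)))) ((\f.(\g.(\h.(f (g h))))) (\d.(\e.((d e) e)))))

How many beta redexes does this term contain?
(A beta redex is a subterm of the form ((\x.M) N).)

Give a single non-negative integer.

Term: (((((\b.(\c.b)) u) u) (\d.(\e.((d e) e)))) ((\f.(\g.(\h.(f (g h))))) (\d.(\e.((d e) e)))))
  Redex: ((\b.(\c.b)) u)
  Redex: ((\f.(\g.(\h.(f (g h))))) (\d.(\e.((d e) e))))
Total redexes: 2

Answer: 2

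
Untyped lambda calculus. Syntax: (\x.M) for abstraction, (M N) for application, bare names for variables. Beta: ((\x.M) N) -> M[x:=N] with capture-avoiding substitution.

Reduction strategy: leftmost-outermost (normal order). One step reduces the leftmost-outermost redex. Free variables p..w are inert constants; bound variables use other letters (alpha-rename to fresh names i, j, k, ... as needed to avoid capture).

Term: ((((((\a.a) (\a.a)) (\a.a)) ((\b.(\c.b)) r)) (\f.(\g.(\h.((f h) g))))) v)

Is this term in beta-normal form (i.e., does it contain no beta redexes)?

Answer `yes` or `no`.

Answer: no

Derivation:
Term: ((((((\a.a) (\a.a)) (\a.a)) ((\b.(\c.b)) r)) (\f.(\g.(\h.((f h) g))))) v)
Found 2 beta redex(es).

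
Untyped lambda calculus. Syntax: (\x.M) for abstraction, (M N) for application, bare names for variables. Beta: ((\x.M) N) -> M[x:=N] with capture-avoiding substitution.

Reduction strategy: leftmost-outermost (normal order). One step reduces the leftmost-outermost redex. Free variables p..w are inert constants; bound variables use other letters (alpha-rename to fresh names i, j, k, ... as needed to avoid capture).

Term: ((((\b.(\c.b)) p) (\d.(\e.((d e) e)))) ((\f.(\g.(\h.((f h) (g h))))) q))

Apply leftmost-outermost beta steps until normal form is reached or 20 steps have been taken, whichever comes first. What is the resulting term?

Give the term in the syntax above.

Step 0: ((((\b.(\c.b)) p) (\d.(\e.((d e) e)))) ((\f.(\g.(\h.((f h) (g h))))) q))
Step 1: (((\c.p) (\d.(\e.((d e) e)))) ((\f.(\g.(\h.((f h) (g h))))) q))
Step 2: (p ((\f.(\g.(\h.((f h) (g h))))) q))
Step 3: (p (\g.(\h.((q h) (g h)))))

Answer: (p (\g.(\h.((q h) (g h)))))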